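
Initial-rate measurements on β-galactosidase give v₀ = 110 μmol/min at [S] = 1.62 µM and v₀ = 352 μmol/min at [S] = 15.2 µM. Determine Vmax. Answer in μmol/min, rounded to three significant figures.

From v = Vmax[S]/(Km+[S]), each point gives Vmax = v(Km+[S])/[S].
Equating: 110(Km+1.62)/1.62 = 352(Km+15.2)/15.2.
67.90·Km + 110 = 23.16·Km + 352, so (67.90 − 23.16)·Km = 352 − 110.
Km = 242.0/44.74 = 5.41 µM; then Vmax = 110(5.41+1.62)/1.62 = 477 μmol/min.

477 μmol/min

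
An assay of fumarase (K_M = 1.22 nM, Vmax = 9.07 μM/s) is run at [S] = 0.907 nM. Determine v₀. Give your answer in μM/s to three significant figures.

3.87 μM/s

v = Vmax·[S]/(Km + [S]) = 9.07 × 0.907 / (1.22 + 0.907)
  = 8.226 / 2.127 = 3.87 μM/s.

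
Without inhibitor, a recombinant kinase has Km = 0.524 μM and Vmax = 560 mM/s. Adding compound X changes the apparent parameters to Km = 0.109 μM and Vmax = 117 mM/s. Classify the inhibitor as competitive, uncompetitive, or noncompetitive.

Both Km and Vmax decrease by the same factor (~4.80-fold) — characteristic of uncompetitive inhibition.

uncompetitive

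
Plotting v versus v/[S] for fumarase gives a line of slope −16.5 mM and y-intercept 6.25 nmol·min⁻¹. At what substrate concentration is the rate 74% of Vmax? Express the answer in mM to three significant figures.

47.0 mM

The Eadie–Hofstee slope gives Km = 16.5 mM (slope = −Km).
v/Vmax = [S]/(Km+[S]) = 0.74 ⇒ [S] = Km·0.74/(1−0.74) = 16.5 × 2.846 = 47.0 mM.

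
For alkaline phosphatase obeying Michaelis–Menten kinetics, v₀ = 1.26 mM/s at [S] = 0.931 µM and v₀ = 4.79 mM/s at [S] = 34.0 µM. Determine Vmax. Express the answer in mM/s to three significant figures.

In reciprocal form, 1/v = (Km/Vmax)·(1/[S]) + 1/Vmax. The two points give (1/[S], 1/v) = (1.074, 0.7937) and (0.02941, 0.2088).
Slope = (0.7937 − 0.2088)/(1.074 − 0.02941) = 0.5599; intercept = 0.7937 − 0.5599×1.074 = 0.1923.
Vmax = 1/intercept = 5.20 mM/s; Km = slope × Vmax = 0.5599 × 5.20 = 2.91 µM.

5.20 mM/s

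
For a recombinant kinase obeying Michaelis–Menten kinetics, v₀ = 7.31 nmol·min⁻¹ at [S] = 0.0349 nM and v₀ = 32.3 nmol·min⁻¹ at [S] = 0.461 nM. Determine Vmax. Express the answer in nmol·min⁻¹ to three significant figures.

44.9 nmol·min⁻¹

In reciprocal form, 1/v = (Km/Vmax)·(1/[S]) + 1/Vmax. The two points give (1/[S], 1/v) = (28.65, 0.1368) and (2.169, 0.03096).
Slope = (0.1368 − 0.03096)/(28.65 − 2.169) = 0.003996; intercept = 0.1368 − 0.003996×28.65 = 0.02229.
Vmax = 1/intercept = 44.9 nmol·min⁻¹; Km = slope × Vmax = 0.003996 × 44.9 = 0.179 nM.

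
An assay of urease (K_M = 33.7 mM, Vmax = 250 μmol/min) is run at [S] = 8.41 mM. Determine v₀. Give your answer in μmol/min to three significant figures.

49.9 μmol/min

[S]/(Km+[S]) = 8.41/42.11 = 0.1997, the fractional saturation.
v = 0.1997 × Vmax = 0.1997 × 250 = 49.9 μmol/min.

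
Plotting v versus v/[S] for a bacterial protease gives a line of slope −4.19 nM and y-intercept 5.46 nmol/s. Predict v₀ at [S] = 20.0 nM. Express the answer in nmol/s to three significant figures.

In the Eadie–Hofstee form v = Vmax − Km·(v/[S]), the slope is −Km and the intercept is Vmax, so Km = 4.19 nM and Vmax = 5.46 nmol/s.
v = 5.46 × 20.0/(4.19 + 20.0) = 4.51 nmol/s.

4.51 nmol/s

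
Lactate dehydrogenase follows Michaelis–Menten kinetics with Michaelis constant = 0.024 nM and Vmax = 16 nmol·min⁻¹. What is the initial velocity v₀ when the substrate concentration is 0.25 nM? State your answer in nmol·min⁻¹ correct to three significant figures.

[S]/(Km+[S]) = 0.25/0.2740 = 0.9124, the fractional saturation.
v = 0.9124 × Vmax = 0.9124 × 16 = 14.6 nmol·min⁻¹.

14.6 nmol·min⁻¹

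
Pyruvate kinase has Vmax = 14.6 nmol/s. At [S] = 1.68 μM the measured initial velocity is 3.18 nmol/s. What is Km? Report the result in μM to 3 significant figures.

v/Vmax = 3.18/14.6 = 0.2178 = [S]/(Km+[S]).
So Km + [S] = [S]/0.2178 = 7.713 μM, giving Km = 7.713 − 1.68 = 6.03 μM.

6.03 μM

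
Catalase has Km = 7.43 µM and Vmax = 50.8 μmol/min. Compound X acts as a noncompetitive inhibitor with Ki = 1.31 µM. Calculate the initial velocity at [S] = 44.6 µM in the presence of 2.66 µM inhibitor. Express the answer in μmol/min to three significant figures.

α = 1 + [I]/Ki = 1 + 2.66/1.31 = 3.031.
For a noncompetitive inhibitor, Vmax is reduced to Vmax/α while Km is unchanged: Km,app = 7.43 µM, Vmax,app = 16.8 μmol/min.
v = Vmax,app·[S]/(Km,app + [S]) = 16.8 × 44.6/(7.43 + 44.6) = 14.4 μmol/min.

14.4 μmol/min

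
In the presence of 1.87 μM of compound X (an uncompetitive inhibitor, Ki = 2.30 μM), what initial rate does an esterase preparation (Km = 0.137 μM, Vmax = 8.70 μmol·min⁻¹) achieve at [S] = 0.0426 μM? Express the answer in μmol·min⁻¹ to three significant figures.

1.73 μmol·min⁻¹

α = 1 + [I]/Ki = 1 + 1.87/2.30 = 1.813.
For an uncompetitive inhibitor, both parameters are divided by α, giving Vmax/α and Km/α: Km,app = 0.0756 μM, Vmax,app = 4.80 μmol·min⁻¹.
v = Vmax,app·[S]/(Km,app + [S]) = 4.80 × 0.0426/(0.0756 + 0.0426) = 1.73 μmol·min⁻¹.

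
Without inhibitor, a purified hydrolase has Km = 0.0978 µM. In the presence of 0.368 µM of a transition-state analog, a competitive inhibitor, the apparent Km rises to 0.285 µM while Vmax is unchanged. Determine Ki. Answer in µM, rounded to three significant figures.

0.192 µM

Competitive: Km,app = α·Km with α = 1 + [I]/Ki.
α = Km,app/Km = 0.285/0.0978 = 2.914.
Ki = [I]/(α − 1) = 0.368/1.914 = 0.192 µM.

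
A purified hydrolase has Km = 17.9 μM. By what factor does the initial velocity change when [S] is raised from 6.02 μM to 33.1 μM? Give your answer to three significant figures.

The fractional saturations are [S]/(Km+[S]) = 6.02/23.92 = 0.2517 and 33.1/51.00 = 0.6490.
v₂/v₁ is just their ratio: 0.6490/0.2517 = 2.58.

2.58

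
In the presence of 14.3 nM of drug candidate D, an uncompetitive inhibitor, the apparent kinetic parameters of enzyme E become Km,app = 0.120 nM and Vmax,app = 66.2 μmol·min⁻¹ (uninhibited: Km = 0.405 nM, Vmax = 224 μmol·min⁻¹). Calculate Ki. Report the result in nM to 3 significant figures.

6.00 nM

Uncompetitive: Vmax,app = Vmax/α (and Km,app = Km/α) with α = 1 + [I]/Ki.
α = Vmax/Vmax,app = 224/66.2 = 3.384.
Ki = [I]/(α − 1) = 14.3/2.384 = 6.00 nM.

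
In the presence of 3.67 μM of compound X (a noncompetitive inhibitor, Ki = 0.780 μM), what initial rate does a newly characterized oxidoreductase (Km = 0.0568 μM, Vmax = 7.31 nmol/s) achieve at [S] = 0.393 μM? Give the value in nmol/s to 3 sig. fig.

1.12 nmol/s

α = 1 + [I]/Ki = 1 + 3.67/0.780 = 5.705.
For a noncompetitive inhibitor, Vmax is reduced to Vmax/α while Km is unchanged: Km,app = 0.0568 μM, Vmax,app = 1.28 nmol/s.
v = Vmax,app·[S]/(Km,app + [S]) = 1.28 × 0.393/(0.0568 + 0.393) = 1.12 nmol/s.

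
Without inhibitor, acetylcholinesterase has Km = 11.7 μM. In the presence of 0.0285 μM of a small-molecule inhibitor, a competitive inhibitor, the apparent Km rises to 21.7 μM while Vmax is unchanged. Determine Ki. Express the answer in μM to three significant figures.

Competitive: Km,app = α·Km with α = 1 + [I]/Ki.
α = Km,app/Km = 21.7/11.7 = 1.855.
Ki = [I]/(α − 1) = 0.0285/0.8547 = 0.0333 μM.

0.0333 μM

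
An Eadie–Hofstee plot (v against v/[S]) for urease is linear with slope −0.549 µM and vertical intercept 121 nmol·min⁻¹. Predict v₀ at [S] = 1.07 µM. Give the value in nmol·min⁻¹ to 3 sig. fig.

In the Eadie–Hofstee form v = Vmax − Km·(v/[S]), the slope is −Km and the intercept is Vmax, so Km = 0.549 µM and Vmax = 121 nmol·min⁻¹.
v = 121 × 1.07/(0.549 + 1.07) = 80.0 nmol·min⁻¹.

80.0 nmol·min⁻¹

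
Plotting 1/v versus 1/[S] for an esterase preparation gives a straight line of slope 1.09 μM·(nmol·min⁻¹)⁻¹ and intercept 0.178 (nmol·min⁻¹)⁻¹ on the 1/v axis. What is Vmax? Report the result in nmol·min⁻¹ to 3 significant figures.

5.62 nmol·min⁻¹

The y-intercept of a Lineweaver–Burk plot equals 1/Vmax, so Vmax = 1/0.178 = 5.62 nmol·min⁻¹.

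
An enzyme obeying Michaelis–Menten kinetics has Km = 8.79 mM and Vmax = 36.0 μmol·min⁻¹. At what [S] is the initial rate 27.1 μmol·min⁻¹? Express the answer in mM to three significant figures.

26.8 mM

The required fractional saturation is v/Vmax = 27.1/36.0 = 0.7528.
Then [S]/(Km+[S]) = 0.7528 ⇒ [S] = 8.79 × 0.7528/(1 − 0.7528) = 26.8 mM.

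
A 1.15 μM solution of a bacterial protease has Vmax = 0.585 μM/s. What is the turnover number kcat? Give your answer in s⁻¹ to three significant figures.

0.509 s⁻¹

kcat = Vmax/[E]total = 0.585 μM/s / 1.15 μM = 0.509 s⁻¹.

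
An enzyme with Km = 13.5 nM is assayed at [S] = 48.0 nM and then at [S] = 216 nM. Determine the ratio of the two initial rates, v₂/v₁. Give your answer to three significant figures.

Since Vmax cancels, v₂/v₁ = [S]₂(Km+[S]₁) / [S]₁(Km+[S]₂).
= 216×(13.5+48.0) / (48.0×(13.5+216)) = 13280/11020 = 1.21.

1.21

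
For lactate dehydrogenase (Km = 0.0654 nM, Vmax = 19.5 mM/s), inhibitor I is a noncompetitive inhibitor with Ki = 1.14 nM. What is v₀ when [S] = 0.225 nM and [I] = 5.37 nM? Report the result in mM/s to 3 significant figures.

2.65 mM/s

With α = 1 + [I]/Ki = 1 + 5.37/1.14 = 5.711, the noncompetitive rate law is v = (Vmax/α)·[S] / (Km + [S]).
v = (19.5/5.711)×0.225 / (0.0654 + 0.225) = 0.7683/0.2904 = 2.65 mM/s.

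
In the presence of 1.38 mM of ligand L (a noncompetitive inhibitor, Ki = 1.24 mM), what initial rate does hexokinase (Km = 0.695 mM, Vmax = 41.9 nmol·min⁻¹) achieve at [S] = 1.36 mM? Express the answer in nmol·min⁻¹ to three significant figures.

13.1 nmol·min⁻¹

With α = 1 + [I]/Ki = 1 + 1.38/1.24 = 2.113, the noncompetitive rate law is v = (Vmax/α)·[S] / (Km + [S]).
v = (41.9/2.113)×1.36 / (0.695 + 1.36) = 26.97/2.055 = 13.1 nmol·min⁻¹.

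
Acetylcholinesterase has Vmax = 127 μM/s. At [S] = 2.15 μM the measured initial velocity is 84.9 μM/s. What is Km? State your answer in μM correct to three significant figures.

From v = Vmax[S]/(Km+[S]), Km = [S](Vmax − v)/v.
Km = 2.15 × (127 − 84.9) / 84.9 = 90.51/84.9 = 1.07 μM.

1.07 μM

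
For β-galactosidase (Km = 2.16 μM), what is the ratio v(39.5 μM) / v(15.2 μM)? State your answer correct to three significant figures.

The fractional saturations are [S]/(Km+[S]) = 15.2/17.36 = 0.8756 and 39.5/41.66 = 0.9482.
v₂/v₁ is just their ratio: 0.9482/0.8756 = 1.08.

1.08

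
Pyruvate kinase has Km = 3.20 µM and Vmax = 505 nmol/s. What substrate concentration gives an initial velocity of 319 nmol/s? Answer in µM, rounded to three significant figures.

5.49 µM

The required fractional saturation is v/Vmax = 319/505 = 0.6317.
Then [S]/(Km+[S]) = 0.6317 ⇒ [S] = 3.20 × 0.6317/(1 − 0.6317) = 5.49 µM.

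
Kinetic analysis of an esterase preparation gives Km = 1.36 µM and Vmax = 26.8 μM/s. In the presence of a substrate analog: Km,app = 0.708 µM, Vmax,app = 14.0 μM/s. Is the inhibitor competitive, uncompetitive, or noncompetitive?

uncompetitive

Both Km and Vmax decrease by the same factor (~1.92-fold) — characteristic of uncompetitive inhibition.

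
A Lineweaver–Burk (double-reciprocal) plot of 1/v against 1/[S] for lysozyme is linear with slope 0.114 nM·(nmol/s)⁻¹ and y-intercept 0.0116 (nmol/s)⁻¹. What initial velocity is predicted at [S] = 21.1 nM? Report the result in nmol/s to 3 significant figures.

58.8 nmol/s

The y-intercept is 1/Vmax, so Vmax = 1/0.0116 = 86.2 nmol/s.
The slope is Km/Vmax, so Km = 0.114 × 86.2 = 9.83 nM.
Then v = 86.2 × 21.1/(9.83 + 21.1) = 58.8 nmol/s.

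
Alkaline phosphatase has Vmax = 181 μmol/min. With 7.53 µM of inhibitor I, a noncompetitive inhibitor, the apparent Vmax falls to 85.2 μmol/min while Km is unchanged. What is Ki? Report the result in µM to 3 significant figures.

Noncompetitive: Vmax,app = Vmax/α with α = 1 + [I]/Ki.
α = Vmax/Vmax,app = 181/85.2 = 2.124.
Since α = 1 + [I]/Ki, [I]/Ki = 2.124 − 1 = 1.124 and Ki = 7.53/1.124 = 6.70 µM.

6.70 µM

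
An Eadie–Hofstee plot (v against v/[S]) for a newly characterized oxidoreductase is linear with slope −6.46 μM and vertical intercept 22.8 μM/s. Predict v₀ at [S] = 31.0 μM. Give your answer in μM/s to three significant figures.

In the Eadie–Hofstee form v = Vmax − Km·(v/[S]), the slope is −Km and the intercept is Vmax, so Km = 6.46 μM and Vmax = 22.8 μM/s.
v = 22.8 × 31.0/(6.46 + 31.0) = 18.9 μM/s.

18.9 μM/s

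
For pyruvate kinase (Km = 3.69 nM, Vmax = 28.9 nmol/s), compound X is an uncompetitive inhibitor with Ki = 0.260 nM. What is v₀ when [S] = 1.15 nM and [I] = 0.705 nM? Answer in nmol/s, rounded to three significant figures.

With α = 1 + [I]/Ki = 1 + 0.705/0.260 = 3.712, the uncompetitive rate law is v = (Vmax/α)·[S] / (Km/α + [S]).
v = (28.9/3.712)×1.15 / (3.69/3.712 + 1.15) = 8.955/2.144 = 4.18 nmol/s.

4.18 nmol/s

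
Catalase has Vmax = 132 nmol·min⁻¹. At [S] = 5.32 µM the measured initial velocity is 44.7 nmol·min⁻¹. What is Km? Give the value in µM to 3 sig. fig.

10.4 µM

From v = Vmax[S]/(Km+[S]), Km = [S](Vmax − v)/v.
Km = 5.32 × (132 − 44.7) / 44.7 = 464.4/44.7 = 10.4 µM.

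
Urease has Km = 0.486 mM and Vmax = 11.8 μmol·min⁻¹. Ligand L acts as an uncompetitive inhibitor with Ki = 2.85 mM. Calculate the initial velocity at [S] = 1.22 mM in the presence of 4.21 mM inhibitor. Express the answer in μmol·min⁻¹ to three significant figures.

4.10 μmol·min⁻¹

With α = 1 + [I]/Ki = 1 + 4.21/2.85 = 2.477, the uncompetitive rate law is v = (Vmax/α)·[S] / (Km/α + [S]).
v = (11.8/2.477)×1.22 / (0.486/2.477 + 1.22) = 5.811/1.416 = 4.10 μmol·min⁻¹.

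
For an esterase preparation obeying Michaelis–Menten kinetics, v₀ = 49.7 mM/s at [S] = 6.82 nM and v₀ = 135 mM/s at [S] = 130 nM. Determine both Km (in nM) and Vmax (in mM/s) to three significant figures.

From v = Vmax[S]/(Km+[S]), each point gives Vmax = v(Km+[S])/[S].
Equating: 49.7(Km+6.82)/6.82 = 135(Km+130)/130.
7.287·Km + 49.7 = 1.038·Km + 135, so (7.287 − 1.038)·Km = 135 − 49.7.
Km = 85.30/6.249 = 13.7 nM; then Vmax = 49.7(13.7+6.82)/6.82 = 149 mM/s.

Km = 13.7 nM; Vmax = 149 mM/s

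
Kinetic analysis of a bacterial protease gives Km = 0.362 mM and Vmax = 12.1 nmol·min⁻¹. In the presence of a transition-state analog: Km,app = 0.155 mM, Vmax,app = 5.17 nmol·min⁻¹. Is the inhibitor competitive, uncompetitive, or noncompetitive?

uncompetitive

Both Km and Vmax decrease by the same factor (~2.34-fold) — characteristic of uncompetitive inhibition.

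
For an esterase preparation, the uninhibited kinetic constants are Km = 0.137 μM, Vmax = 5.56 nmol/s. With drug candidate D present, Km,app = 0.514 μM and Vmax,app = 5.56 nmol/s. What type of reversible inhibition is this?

Km increases (0.137 → 0.514 μM) while Vmax is unchanged — the hallmark of competitive inhibition.

competitive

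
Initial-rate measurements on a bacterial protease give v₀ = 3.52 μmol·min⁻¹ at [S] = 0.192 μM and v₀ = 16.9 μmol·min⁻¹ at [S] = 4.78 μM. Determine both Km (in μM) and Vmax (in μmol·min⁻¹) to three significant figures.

Km = 0.904 μM; Vmax = 20.1 μmol·min⁻¹

In reciprocal form, 1/v = (Km/Vmax)·(1/[S]) + 1/Vmax. The two points give (1/[S], 1/v) = (5.208, 0.2841) and (0.2092, 0.05917).
Slope = (0.2841 − 0.05917)/(5.208 − 0.2092) = 0.04499; intercept = 0.2841 − 0.04499×5.208 = 0.04976.
Vmax = 1/intercept = 20.1 μmol·min⁻¹; Km = slope × Vmax = 0.04499 × 20.1 = 0.904 μM.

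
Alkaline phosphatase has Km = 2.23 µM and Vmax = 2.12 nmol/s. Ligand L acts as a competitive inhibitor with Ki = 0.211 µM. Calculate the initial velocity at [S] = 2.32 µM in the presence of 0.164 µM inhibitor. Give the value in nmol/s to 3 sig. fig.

With α = 1 + [I]/Ki = 1 + 0.164/0.211 = 1.777, the competitive rate law is v = Vmax[S] / (αKm + [S]).
v = 2.12×2.32 / (1.777×2.23 + 2.32) = 4.918/6.283 = 0.783 nmol/s.

0.783 nmol/s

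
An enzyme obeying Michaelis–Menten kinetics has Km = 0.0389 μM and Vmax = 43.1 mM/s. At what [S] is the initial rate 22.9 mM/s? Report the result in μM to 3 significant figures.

0.0441 μM

The required fractional saturation is v/Vmax = 22.9/43.1 = 0.5313.
Then [S]/(Km+[S]) = 0.5313 ⇒ [S] = 0.0389 × 0.5313/(1 − 0.5313) = 0.0441 μM.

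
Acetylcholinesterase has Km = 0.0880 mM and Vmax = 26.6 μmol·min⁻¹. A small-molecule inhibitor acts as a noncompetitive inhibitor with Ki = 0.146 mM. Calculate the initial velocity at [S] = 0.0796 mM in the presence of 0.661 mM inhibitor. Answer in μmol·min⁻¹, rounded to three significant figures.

2.29 μmol·min⁻¹

With α = 1 + [I]/Ki = 1 + 0.661/0.146 = 5.527, the noncompetitive rate law is v = (Vmax/α)·[S] / (Km + [S]).
v = (26.6/5.527)×0.0796 / (0.0880 + 0.0796) = 0.3831/0.1676 = 2.29 μmol·min⁻¹.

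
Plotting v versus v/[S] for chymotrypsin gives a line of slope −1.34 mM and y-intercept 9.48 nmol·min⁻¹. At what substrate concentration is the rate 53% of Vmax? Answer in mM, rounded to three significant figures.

The Eadie–Hofstee slope gives Km = 1.34 mM (slope = −Km).
v/Vmax = [S]/(Km+[S]) = 0.53 ⇒ [S] = Km·0.53/(1−0.53) = 1.34 × 1.128 = 1.51 mM.

1.51 mM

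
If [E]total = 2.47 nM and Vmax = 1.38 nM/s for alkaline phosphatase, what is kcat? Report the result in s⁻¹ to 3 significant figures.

0.559 s⁻¹

kcat = Vmax/[E]total = 1.38 nM/s / 2.47 nM = 0.559 s⁻¹.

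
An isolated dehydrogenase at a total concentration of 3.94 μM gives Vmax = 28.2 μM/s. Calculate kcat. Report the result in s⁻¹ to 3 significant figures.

kcat = Vmax/[E]total = 28.2 μM/s / 3.94 μM = 7.16 s⁻¹.

7.16 s⁻¹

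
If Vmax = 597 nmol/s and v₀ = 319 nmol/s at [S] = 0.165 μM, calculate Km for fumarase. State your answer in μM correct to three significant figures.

0.144 μM

From v = Vmax[S]/(Km+[S]), Km = [S](Vmax − v)/v.
Km = 0.165 × (597 − 319) / 319 = 45.87/319 = 0.144 μM.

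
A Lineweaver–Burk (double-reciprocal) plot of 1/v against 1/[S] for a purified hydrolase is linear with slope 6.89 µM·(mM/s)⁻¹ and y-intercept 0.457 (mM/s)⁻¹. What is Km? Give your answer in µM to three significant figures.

y-intercept = 1/Vmax ⇒ Vmax = 2.19 mM/s; slope = Km/Vmax ⇒ Km = slope × Vmax.
Km = 6.89 × 2.19 = 15.1 µM.

15.1 µM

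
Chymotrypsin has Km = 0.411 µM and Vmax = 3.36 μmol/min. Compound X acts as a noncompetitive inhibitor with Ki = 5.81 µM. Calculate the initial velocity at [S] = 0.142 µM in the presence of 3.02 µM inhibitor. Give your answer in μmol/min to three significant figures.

α = 1 + [I]/Ki = 1 + 3.02/5.81 = 1.520.
For a noncompetitive inhibitor, Vmax is reduced to Vmax/α while Km is unchanged: Km,app = 0.411 µM, Vmax,app = 2.21 μmol/min.
v = Vmax,app·[S]/(Km,app + [S]) = 2.21 × 0.142/(0.411 + 0.142) = 0.568 μmol/min.

0.568 μmol/min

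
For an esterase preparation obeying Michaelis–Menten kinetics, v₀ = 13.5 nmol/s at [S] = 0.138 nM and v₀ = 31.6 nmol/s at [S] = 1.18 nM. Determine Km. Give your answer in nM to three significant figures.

0.255 nM

In reciprocal form, 1/v = (Km/Vmax)·(1/[S]) + 1/Vmax. The two points give (1/[S], 1/v) = (7.246, 0.07407) and (0.8475, 0.03165).
Slope = (0.07407 − 0.03165)/(7.246 − 0.8475) = 0.006631; intercept = 0.07407 − 0.006631×7.246 = 0.02603.
Vmax = 1/intercept = 38.4 nmol/s; Km = slope × Vmax = 0.006631 × 38.4 = 0.255 nM.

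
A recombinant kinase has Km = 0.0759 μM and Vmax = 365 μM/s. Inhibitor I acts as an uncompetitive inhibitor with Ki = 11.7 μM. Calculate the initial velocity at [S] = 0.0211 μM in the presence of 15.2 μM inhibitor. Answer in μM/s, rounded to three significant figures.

α = 1 + [I]/Ki = 1 + 15.2/11.7 = 2.299.
For an uncompetitive inhibitor, both parameters are divided by α, giving Vmax/α and Km/α: Km,app = 0.0330 μM, Vmax,app = 159 μM/s.
v = Vmax,app·[S]/(Km,app + [S]) = 159 × 0.0211/(0.0330 + 0.0211) = 61.9 μM/s.

61.9 μM/s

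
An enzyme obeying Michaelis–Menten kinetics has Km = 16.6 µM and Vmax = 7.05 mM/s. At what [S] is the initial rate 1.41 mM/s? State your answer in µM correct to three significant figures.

4.15 µM

Rearranging v = Vmax[S]/(Km+[S]) gives [S] = Km·v/(Vmax − v).
[S] = 16.6 × 1.41 / (7.05 − 1.41) = 23.41/5.640 = 4.15 µM.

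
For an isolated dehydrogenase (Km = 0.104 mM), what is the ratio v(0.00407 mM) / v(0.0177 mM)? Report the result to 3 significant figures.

The fractional saturations are [S]/(Km+[S]) = 0.0177/0.1217 = 0.1454 and 0.00407/0.1081 = 0.03766.
v₂/v₁ is just their ratio: 0.03766/0.1454 = 0.259.

0.259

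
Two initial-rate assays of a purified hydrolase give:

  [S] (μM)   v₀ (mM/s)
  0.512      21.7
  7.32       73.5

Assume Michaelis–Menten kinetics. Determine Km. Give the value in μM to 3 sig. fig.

In reciprocal form, 1/v = (Km/Vmax)·(1/[S]) + 1/Vmax. The two points give (1/[S], 1/v) = (1.953, 0.04608) and (0.1366, 0.01361).
Slope = (0.04608 − 0.01361)/(1.953 − 0.1366) = 0.01788; intercept = 0.04608 − 0.01788×1.953 = 0.01116.
Vmax = 1/intercept = 89.6 mM/s; Km = slope × Vmax = 0.01788 × 89.6 = 1.60 μM.

1.60 μM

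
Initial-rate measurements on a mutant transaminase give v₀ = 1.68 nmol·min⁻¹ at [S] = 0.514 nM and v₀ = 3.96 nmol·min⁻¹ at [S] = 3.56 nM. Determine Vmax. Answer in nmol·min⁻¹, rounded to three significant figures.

5.14 nmol·min⁻¹

In reciprocal form, 1/v = (Km/Vmax)·(1/[S]) + 1/Vmax. The two points give (1/[S], 1/v) = (1.946, 0.5952) and (0.2809, 0.2525).
Slope = (0.5952 − 0.2525)/(1.946 − 0.2809) = 0.2059; intercept = 0.5952 − 0.2059×1.946 = 0.1947.
Vmax = 1/intercept = 5.14 nmol·min⁻¹; Km = slope × Vmax = 0.2059 × 5.14 = 1.06 nM.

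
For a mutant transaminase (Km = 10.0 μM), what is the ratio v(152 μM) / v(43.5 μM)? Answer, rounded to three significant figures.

The fractional saturations are [S]/(Km+[S]) = 43.5/53.50 = 0.8131 and 152/162.0 = 0.9383.
v₂/v₁ is just their ratio: 0.9383/0.8131 = 1.15.

1.15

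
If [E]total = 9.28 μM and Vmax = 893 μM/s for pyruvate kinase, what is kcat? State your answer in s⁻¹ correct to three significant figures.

96.2 s⁻¹

kcat = Vmax/[E]total = 893 μM/s / 9.28 μM = 96.2 s⁻¹.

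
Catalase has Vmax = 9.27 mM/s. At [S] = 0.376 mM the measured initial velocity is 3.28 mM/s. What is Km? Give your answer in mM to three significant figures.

0.687 mM

v/Vmax = 3.28/9.27 = 0.3538 = [S]/(Km+[S]).
So Km + [S] = [S]/0.3538 = 1.063 mM, giving Km = 1.063 − 0.376 = 0.687 mM.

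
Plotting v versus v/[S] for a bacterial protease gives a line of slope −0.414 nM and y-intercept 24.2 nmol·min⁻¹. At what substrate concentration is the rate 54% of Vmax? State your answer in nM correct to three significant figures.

The Eadie–Hofstee slope gives Km = 0.414 nM (slope = −Km).
v/Vmax = [S]/(Km+[S]) = 0.54 ⇒ [S] = Km·0.54/(1−0.54) = 0.414 × 1.174 = 0.486 nM.

0.486 nM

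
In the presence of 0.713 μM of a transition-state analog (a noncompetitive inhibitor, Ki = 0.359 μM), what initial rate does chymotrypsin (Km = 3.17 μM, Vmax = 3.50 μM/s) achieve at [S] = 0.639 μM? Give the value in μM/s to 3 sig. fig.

α = 1 + [I]/Ki = 1 + 0.713/0.359 = 2.986.
For a noncompetitive inhibitor, Vmax is reduced to Vmax/α while Km is unchanged: Km,app = 3.17 μM, Vmax,app = 1.17 μM/s.
v = Vmax,app·[S]/(Km,app + [S]) = 1.17 × 0.639/(3.17 + 0.639) = 0.197 μM/s.

0.197 μM/s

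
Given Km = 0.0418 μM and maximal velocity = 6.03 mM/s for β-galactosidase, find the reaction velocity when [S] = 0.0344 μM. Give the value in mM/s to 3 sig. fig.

2.72 mM/s

[S]/(Km+[S]) = 0.0344/0.07620 = 0.4514, the fractional saturation.
v = 0.4514 × Vmax = 0.4514 × 6.03 = 2.72 mM/s.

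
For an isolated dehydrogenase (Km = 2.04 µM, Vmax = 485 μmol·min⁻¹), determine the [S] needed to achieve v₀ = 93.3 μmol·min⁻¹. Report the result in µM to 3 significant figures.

The required fractional saturation is v/Vmax = 93.3/485 = 0.1924.
Then [S]/(Km+[S]) = 0.1924 ⇒ [S] = 2.04 × 0.1924/(1 − 0.1924) = 0.486 µM.

0.486 µM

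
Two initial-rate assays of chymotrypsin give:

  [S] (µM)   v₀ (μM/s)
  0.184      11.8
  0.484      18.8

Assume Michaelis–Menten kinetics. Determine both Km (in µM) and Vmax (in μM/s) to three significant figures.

Km = 0.277 µM; Vmax = 29.6 μM/s

In reciprocal form, 1/v = (Km/Vmax)·(1/[S]) + 1/Vmax. The two points give (1/[S], 1/v) = (5.435, 0.08475) and (2.066, 0.05319).
Slope = (0.08475 − 0.05319)/(5.435 − 2.066) = 0.009367; intercept = 0.08475 − 0.009367×5.435 = 0.03384.
Vmax = 1/intercept = 29.6 μM/s; Km = slope × Vmax = 0.009367 × 29.6 = 0.277 µM.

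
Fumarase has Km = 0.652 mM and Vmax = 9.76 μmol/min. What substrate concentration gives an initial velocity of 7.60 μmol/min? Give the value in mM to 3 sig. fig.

Rearranging v = Vmax[S]/(Km+[S]) gives [S] = Km·v/(Vmax − v).
[S] = 0.652 × 7.60 / (9.76 − 7.60) = 4.955/2.160 = 2.29 mM.

2.29 mM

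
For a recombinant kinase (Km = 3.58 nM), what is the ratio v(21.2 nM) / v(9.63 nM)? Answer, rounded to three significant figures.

1.17

The fractional saturations are [S]/(Km+[S]) = 9.63/13.21 = 0.7290 and 21.2/24.78 = 0.8555.
v₂/v₁ is just their ratio: 0.8555/0.7290 = 1.17.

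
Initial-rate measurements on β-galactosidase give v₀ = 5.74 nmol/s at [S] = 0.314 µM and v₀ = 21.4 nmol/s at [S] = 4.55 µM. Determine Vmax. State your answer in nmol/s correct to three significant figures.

26.8 nmol/s

From v = Vmax[S]/(Km+[S]), each point gives Vmax = v(Km+[S])/[S].
Equating: 5.74(Km+0.314)/0.314 = 21.4(Km+4.55)/4.55.
18.28·Km + 5.74 = 4.703·Km + 21.4, so (18.28 − 4.703)·Km = 21.4 − 5.74.
Km = 15.66/13.58 = 1.15 µM; then Vmax = 5.74(1.15+0.314)/0.314 = 26.8 nmol/s.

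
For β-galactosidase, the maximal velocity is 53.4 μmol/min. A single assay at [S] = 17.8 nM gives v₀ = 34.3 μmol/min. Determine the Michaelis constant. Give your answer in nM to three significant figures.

From v = Vmax[S]/(Km+[S]), Km = [S](Vmax − v)/v.
Km = 17.8 × (53.4 − 34.3) / 34.3 = 340.0/34.3 = 9.91 nM.

9.91 nM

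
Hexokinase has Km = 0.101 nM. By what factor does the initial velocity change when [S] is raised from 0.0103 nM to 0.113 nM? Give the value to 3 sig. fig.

5.71

Since Vmax cancels, v₂/v₁ = [S]₂(Km+[S]₁) / [S]₁(Km+[S]₂).
= 0.113×(0.101+0.0103) / (0.0103×(0.101+0.113)) = 0.01258/0.002204 = 5.71.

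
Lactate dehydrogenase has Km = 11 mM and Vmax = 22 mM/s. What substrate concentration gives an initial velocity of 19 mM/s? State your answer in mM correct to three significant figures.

The required fractional saturation is v/Vmax = 19/22 = 0.8636.
Then [S]/(Km+[S]) = 0.8636 ⇒ [S] = 11 × 0.8636/(1 − 0.8636) = 69.7 mM.

69.7 mM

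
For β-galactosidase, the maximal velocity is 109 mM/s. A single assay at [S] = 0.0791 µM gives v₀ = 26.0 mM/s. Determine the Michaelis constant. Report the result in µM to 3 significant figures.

From v = Vmax[S]/(Km+[S]), Km = [S](Vmax − v)/v.
Km = 0.0791 × (109 − 26.0) / 26.0 = 6.565/26.0 = 0.253 µM.

0.253 µM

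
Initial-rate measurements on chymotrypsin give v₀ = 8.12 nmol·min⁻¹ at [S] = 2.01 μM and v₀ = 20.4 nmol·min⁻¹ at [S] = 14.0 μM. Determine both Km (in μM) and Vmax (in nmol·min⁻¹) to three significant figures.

Km = 4.75 μM; Vmax = 27.3 nmol·min⁻¹

In reciprocal form, 1/v = (Km/Vmax)·(1/[S]) + 1/Vmax. The two points give (1/[S], 1/v) = (0.4975, 0.1232) and (0.07143, 0.04902).
Slope = (0.1232 − 0.04902)/(0.4975 − 0.07143) = 0.1740; intercept = 0.1232 − 0.1740×0.4975 = 0.03659.
Vmax = 1/intercept = 27.3 nmol·min⁻¹; Km = slope × Vmax = 0.1740 × 27.3 = 4.75 μM.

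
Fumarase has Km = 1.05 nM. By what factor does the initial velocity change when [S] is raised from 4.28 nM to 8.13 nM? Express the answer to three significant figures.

1.10

Since Vmax cancels, v₂/v₁ = [S]₂(Km+[S]₁) / [S]₁(Km+[S]₂).
= 8.13×(1.05+4.28) / (4.28×(1.05+8.13)) = 43.33/39.29 = 1.10.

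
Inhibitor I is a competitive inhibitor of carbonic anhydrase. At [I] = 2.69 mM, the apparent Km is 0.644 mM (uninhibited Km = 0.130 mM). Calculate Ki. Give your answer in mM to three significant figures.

0.680 mM

Competitive: Km,app = α·Km with α = 1 + [I]/Ki.
α = Km,app/Km = 0.644/0.130 = 4.954.
Since α = 1 + [I]/Ki, [I]/Ki = 4.954 − 1 = 3.954 and Ki = 2.69/3.954 = 0.680 mM.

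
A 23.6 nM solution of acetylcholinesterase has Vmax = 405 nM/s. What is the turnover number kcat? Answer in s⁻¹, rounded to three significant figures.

17.2 s⁻¹

kcat = Vmax/[E]total = 405 nM/s / 23.6 nM = 17.2 s⁻¹.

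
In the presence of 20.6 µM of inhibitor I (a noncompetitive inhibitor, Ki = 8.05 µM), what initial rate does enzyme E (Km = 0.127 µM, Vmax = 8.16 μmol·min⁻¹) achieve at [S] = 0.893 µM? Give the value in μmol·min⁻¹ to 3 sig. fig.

With α = 1 + [I]/Ki = 1 + 20.6/8.05 = 3.559, the noncompetitive rate law is v = (Vmax/α)·[S] / (Km + [S]).
v = (8.16/3.559)×0.893 / (0.127 + 0.893) = 2.047/1.020 = 2.01 μmol·min⁻¹.

2.01 μmol·min⁻¹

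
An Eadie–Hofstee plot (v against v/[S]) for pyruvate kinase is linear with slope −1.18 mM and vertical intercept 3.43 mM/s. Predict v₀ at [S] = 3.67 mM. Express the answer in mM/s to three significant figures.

In the Eadie–Hofstee form v = Vmax − Km·(v/[S]), the slope is −Km and the intercept is Vmax, so Km = 1.18 mM and Vmax = 3.43 mM/s.
v = 3.43 × 3.67/(1.18 + 3.67) = 2.60 mM/s.

2.60 mM/s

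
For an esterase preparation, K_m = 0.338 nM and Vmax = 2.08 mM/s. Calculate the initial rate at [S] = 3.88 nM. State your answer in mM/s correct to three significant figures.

v = Vmax·[S]/(Km + [S]) = 2.08 × 3.88 / (0.338 + 3.88)
  = 8.070 / 4.218 = 1.91 mM/s.

1.91 mM/s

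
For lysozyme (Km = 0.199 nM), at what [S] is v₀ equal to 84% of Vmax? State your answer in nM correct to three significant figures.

v/Vmax = [S]/(Km+[S]) = 0.84, so [S] = Km·0.84/(1 − 0.84) = 0.199 × 5.250.
[S] = 1.04 nM.

1.04 nM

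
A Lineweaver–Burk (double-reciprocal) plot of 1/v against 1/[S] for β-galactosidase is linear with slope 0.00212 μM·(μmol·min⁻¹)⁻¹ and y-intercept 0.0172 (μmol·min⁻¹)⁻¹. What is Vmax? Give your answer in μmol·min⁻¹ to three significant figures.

58.1 μmol·min⁻¹

The y-intercept of a Lineweaver–Burk plot equals 1/Vmax, so Vmax = 1/0.0172 = 58.1 μmol·min⁻¹.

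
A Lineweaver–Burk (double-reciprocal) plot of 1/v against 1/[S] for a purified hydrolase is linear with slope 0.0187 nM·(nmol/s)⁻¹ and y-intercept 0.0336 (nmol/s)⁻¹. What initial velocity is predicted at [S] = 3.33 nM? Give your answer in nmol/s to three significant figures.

25.5 nmol/s

The y-intercept is 1/Vmax, so Vmax = 1/0.0336 = 29.8 nmol/s.
The slope is Km/Vmax, so Km = 0.0187 × 29.8 = 0.557 nM.
Then v = 29.8 × 3.33/(0.557 + 3.33) = 25.5 nmol/s.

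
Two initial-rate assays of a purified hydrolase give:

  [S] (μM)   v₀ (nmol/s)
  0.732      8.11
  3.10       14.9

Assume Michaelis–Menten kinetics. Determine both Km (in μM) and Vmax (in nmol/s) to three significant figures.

Km = 1.08 μM; Vmax = 20.1 nmol/s

From v = Vmax[S]/(Km+[S]), each point gives Vmax = v(Km+[S])/[S].
Equating: 8.11(Km+0.732)/0.732 = 14.9(Km+3.10)/3.10.
11.08·Km + 8.11 = 4.806·Km + 14.9, so (11.08 − 4.806)·Km = 14.9 − 8.11.
Km = 6.790/6.273 = 1.08 μM; then Vmax = 8.11(1.08+0.732)/0.732 = 20.1 nmol/s.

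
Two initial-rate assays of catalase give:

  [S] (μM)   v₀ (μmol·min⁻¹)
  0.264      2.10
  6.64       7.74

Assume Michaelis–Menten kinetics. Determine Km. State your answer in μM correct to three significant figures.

0.831 μM

From v = Vmax[S]/(Km+[S]), each point gives Vmax = v(Km+[S])/[S].
Equating: 2.10(Km+0.264)/0.264 = 7.74(Km+6.64)/6.64.
7.955·Km + 2.10 = 1.166·Km + 7.74, so (7.955 − 1.166)·Km = 7.74 − 2.10.
Km = 5.640/6.789 = 0.831 μM; then Vmax = 2.10(0.831+0.264)/0.264 = 8.71 μmol·min⁻¹.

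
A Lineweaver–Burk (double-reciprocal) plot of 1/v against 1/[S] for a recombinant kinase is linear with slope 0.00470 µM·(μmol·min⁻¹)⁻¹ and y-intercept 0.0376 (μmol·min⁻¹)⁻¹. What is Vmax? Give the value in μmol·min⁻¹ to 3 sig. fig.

The y-intercept of a Lineweaver–Burk plot equals 1/Vmax, so Vmax = 1/0.0376 = 26.6 μmol·min⁻¹.

26.6 μmol·min⁻¹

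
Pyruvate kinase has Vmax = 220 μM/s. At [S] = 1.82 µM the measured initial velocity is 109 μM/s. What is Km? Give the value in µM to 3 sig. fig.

1.85 µM

v/Vmax = 109/220 = 0.4955 = [S]/(Km+[S]).
So Km + [S] = [S]/0.4955 = 3.673 µM, giving Km = 3.673 − 1.82 = 1.85 µM.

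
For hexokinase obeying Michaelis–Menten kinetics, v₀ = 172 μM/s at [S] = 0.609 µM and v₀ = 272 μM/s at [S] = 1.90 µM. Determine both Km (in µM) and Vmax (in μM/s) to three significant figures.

Km = 0.718 µM; Vmax = 375 μM/s

In reciprocal form, 1/v = (Km/Vmax)·(1/[S]) + 1/Vmax. The two points give (1/[S], 1/v) = (1.642, 0.005814) and (0.5263, 0.003676).
Slope = (0.005814 − 0.003676)/(1.642 − 0.5263) = 0.001916; intercept = 0.005814 − 0.001916×1.642 = 0.002668.
Vmax = 1/intercept = 375 μM/s; Km = slope × Vmax = 0.001916 × 375 = 0.718 µM.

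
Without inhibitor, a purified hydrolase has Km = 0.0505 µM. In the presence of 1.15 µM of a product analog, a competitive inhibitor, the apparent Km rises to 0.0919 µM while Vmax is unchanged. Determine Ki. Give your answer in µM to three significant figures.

Competitive: Km,app = α·Km with α = 1 + [I]/Ki.
α = Km,app/Km = 0.0919/0.0505 = 1.820.
Ki = [I]/(α − 1) = 1.15/0.8198 = 1.40 µM.

1.40 µM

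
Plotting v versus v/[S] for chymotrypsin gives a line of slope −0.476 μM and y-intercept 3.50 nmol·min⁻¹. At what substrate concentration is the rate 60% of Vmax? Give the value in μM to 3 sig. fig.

The Eadie–Hofstee slope gives Km = 0.476 μM (slope = −Km).
v/Vmax = [S]/(Km+[S]) = 0.6 ⇒ [S] = Km·0.6/(1−0.6) = 0.476 × 1.500 = 0.714 μM.

0.714 μM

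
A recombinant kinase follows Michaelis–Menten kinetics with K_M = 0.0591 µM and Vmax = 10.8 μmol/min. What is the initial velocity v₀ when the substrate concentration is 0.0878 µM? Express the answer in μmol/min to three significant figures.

6.46 μmol/min

v = Vmax·[S]/(Km + [S]) = 10.8 × 0.0878 / (0.0591 + 0.0878)
  = 0.9482 / 0.1469 = 6.46 μmol/min.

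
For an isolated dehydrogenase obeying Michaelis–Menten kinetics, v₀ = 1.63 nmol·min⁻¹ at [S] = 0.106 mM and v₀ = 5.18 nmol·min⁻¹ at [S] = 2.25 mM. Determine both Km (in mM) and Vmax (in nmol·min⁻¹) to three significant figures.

In reciprocal form, 1/v = (Km/Vmax)·(1/[S]) + 1/Vmax. The two points give (1/[S], 1/v) = (9.434, 0.6135) and (0.4444, 0.1931).
Slope = (0.6135 − 0.1931)/(9.434 − 0.4444) = 0.04677; intercept = 0.6135 − 0.04677×9.434 = 0.1723.
Vmax = 1/intercept = 5.81 nmol·min⁻¹; Km = slope × Vmax = 0.04677 × 5.81 = 0.272 mM.

Km = 0.272 mM; Vmax = 5.81 nmol·min⁻¹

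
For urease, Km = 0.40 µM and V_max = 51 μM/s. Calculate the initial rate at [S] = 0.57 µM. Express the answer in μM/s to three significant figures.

30.0 μM/s

v = Vmax·[S]/(Km + [S]) = 51 × 0.57 / (0.40 + 0.57)
  = 29.07 / 0.9700 = 30.0 μM/s.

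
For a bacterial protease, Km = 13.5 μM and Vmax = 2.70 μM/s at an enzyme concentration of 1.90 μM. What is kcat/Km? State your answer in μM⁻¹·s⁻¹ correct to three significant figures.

0.105 μM⁻¹·s⁻¹

kcat = Vmax/[E]total = 2.70/1.90 = 1.42 s⁻¹.
kcat/Km = 1.42/13.5 = 0.105 μM⁻¹·s⁻¹.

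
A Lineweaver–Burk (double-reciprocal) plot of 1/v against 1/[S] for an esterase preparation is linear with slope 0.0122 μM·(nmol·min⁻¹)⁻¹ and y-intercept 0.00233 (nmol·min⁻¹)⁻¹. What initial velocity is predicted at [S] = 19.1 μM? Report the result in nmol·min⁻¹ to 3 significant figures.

337 nmol·min⁻¹

The y-intercept is 1/Vmax, so Vmax = 1/0.00233 = 429 nmol·min⁻¹.
The slope is Km/Vmax, so Km = 0.0122 × 429 = 5.24 μM.
Then v = 429 × 19.1/(5.24 + 19.1) = 337 nmol·min⁻¹.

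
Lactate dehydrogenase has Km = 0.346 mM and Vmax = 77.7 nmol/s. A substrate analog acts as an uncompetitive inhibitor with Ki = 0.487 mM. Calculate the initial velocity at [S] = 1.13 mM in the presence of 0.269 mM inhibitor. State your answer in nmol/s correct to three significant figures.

α = 1 + [I]/Ki = 1 + 0.269/0.487 = 1.552.
For an uncompetitive inhibitor, both parameters are divided by α, giving Vmax/α and Km/α: Km,app = 0.223 mM, Vmax,app = 50.1 nmol/s.
v = Vmax,app·[S]/(Km,app + [S]) = 50.1 × 1.13/(0.223 + 1.13) = 41.8 nmol/s.

41.8 nmol/s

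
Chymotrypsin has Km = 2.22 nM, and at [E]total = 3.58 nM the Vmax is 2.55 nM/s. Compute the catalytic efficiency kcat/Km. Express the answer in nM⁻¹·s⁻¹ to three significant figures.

kcat = Vmax/[E]total = 2.55/3.58 = 0.712 s⁻¹.
kcat/Km = 0.712/2.22 = 0.321 nM⁻¹·s⁻¹.

0.321 nM⁻¹·s⁻¹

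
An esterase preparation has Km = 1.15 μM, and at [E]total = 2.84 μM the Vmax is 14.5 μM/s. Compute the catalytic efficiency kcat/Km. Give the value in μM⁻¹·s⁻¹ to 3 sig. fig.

4.44 μM⁻¹·s⁻¹

kcat = Vmax/[E]total = 14.5/2.84 = 5.11 s⁻¹.
kcat/Km = 5.11/1.15 = 4.44 μM⁻¹·s⁻¹.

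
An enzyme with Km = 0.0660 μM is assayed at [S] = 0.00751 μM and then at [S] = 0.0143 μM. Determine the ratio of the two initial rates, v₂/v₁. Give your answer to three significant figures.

Since Vmax cancels, v₂/v₁ = [S]₂(Km+[S]₁) / [S]₁(Km+[S]₂).
= 0.0143×(0.0660+0.00751) / (0.00751×(0.0660+0.0143)) = 0.001051/0.0006031 = 1.74.

1.74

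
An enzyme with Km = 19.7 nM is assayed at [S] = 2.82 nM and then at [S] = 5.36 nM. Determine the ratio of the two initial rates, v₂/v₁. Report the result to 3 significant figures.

1.71

Since Vmax cancels, v₂/v₁ = [S]₂(Km+[S]₁) / [S]₁(Km+[S]₂).
= 5.36×(19.7+2.82) / (2.82×(19.7+5.36)) = 120.7/70.67 = 1.71.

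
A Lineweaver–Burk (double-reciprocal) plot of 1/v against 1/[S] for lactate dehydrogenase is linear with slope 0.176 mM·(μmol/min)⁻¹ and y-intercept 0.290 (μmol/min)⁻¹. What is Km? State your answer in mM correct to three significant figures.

0.607 mM

y-intercept = 1/Vmax ⇒ Vmax = 3.45 μmol/min; slope = Km/Vmax ⇒ Km = slope × Vmax.
Km = 0.176 × 3.45 = 0.607 mM.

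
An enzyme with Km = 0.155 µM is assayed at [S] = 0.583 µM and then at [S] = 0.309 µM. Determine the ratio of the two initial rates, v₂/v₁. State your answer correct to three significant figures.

The fractional saturations are [S]/(Km+[S]) = 0.583/0.7380 = 0.7900 and 0.309/0.4640 = 0.6659.
v₂/v₁ is just their ratio: 0.6659/0.7900 = 0.843.

0.843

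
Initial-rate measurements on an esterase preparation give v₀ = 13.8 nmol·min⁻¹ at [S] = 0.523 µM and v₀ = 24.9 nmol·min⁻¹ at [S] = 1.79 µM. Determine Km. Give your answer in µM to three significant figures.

0.890 µM

From v = Vmax[S]/(Km+[S]), each point gives Vmax = v(Km+[S])/[S].
Equating: 13.8(Km+0.523)/0.523 = 24.9(Km+1.79)/1.79.
26.39·Km + 13.8 = 13.91·Km + 24.9, so (26.39 − 13.91)·Km = 24.9 − 13.8.
Km = 11.10/12.48 = 0.890 µM; then Vmax = 13.8(0.890+0.523)/0.523 = 37.3 nmol·min⁻¹.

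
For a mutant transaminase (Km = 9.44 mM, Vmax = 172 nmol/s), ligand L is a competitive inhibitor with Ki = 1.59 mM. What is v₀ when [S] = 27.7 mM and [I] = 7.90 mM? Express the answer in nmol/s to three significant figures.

α = 1 + [I]/Ki = 1 + 7.90/1.59 = 5.969.
For a competitive inhibitor, Vmax is unchanged and the apparent Km becomes α·Km: Km,app = 56.3 mM, Vmax,app = 172 nmol/s.
v = Vmax,app·[S]/(Km,app + [S]) = 172 × 27.7/(56.3 + 27.7) = 56.7 nmol/s.

56.7 nmol/s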